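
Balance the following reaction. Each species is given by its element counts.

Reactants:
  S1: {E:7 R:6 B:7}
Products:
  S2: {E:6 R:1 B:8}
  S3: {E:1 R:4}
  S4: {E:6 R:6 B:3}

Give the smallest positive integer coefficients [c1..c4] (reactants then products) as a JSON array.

Coefficients: [5, 4, 5, 1]

E: 5·7 = 35 | 4·6+5·1+1·6 = 35
R: 5·6 = 30 | 4·1+5·4+1·6 = 30
B: 5·7 = 35 | 4·8+5·0+1·3 = 35
gcd(5,4,5,1) = 1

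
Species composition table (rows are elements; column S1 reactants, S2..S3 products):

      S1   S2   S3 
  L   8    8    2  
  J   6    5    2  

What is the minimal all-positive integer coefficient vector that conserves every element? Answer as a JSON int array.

L: 3·8 = 24 | 2·8+4·2 = 24
J: 3·6 = 18 | 2·5+4·2 = 18
gcd(3,2,4) = 1

Coefficients: [3, 2, 4]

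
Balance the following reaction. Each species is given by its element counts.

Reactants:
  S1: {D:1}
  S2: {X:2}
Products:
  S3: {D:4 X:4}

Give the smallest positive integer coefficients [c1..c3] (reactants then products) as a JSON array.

D: 4·1+2·0 = 4 | 1·4 = 4
X: 4·0+2·2 = 4 | 1·4 = 4
gcd(4,2,1) = 1

Coefficients: [4, 2, 1]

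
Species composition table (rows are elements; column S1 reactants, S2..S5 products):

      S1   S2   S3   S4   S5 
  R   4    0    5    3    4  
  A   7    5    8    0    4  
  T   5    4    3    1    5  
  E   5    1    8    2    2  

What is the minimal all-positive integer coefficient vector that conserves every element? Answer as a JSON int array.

R: 5·4 = 20 | 3·0+2·5+2·3+1·4 = 20
A: 5·7 = 35 | 3·5+2·8+2·0+1·4 = 35
T: 5·5 = 25 | 3·4+2·3+2·1+1·5 = 25
E: 5·5 = 25 | 3·1+2·8+2·2+1·2 = 25
gcd(5,3,2,2,1) = 1

Coefficients: [5, 3, 2, 2, 1]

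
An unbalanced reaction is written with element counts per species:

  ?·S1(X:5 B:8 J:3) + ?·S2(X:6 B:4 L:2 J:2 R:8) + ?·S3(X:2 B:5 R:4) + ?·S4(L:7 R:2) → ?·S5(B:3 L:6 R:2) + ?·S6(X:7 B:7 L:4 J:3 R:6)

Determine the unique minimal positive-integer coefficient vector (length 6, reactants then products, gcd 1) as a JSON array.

Coefficients: [4, 3, 2, 6, 4, 6]

X: 4·5+3·6+2·2+6·0 = 42 | 4·0+6·7 = 42
B: 4·8+3·4+2·5+6·0 = 54 | 4·3+6·7 = 54
L: 4·0+3·2+2·0+6·7 = 48 | 4·6+6·4 = 48
J: 4·3+3·2+2·0+6·0 = 18 | 4·0+6·3 = 18
R: 4·0+3·8+2·4+6·2 = 44 | 4·2+6·6 = 44
gcd(4,3,2,6,4,6) = 1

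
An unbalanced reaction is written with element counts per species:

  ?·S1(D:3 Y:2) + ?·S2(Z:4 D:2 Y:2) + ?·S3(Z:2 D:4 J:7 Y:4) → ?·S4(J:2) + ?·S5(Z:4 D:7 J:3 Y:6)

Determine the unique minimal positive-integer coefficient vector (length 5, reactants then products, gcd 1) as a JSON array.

Coefficients: [6, 4, 4, 5, 6]

Z: 6·0+4·4+4·2 = 24 | 5·0+6·4 = 24
D: 6·3+4·2+4·4 = 42 | 5·0+6·7 = 42
J: 6·0+4·0+4·7 = 28 | 5·2+6·3 = 28
Y: 6·2+4·2+4·4 = 36 | 5·0+6·6 = 36
gcd(6,4,4,5,6) = 1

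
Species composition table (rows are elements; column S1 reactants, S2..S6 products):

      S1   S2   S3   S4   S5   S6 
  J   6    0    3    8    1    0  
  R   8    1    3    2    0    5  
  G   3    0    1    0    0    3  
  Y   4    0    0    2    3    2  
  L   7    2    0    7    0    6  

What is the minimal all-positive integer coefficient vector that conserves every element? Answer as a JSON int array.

Coefficients: [5, 5, 6, 1, 4, 3]

J: 5·6 = 30 | 5·0+6·3+1·8+4·1+3·0 = 30
R: 5·8 = 40 | 5·1+6·3+1·2+4·0+3·5 = 40
G: 5·3 = 15 | 5·0+6·1+1·0+4·0+3·3 = 15
Y: 5·4 = 20 | 5·0+6·0+1·2+4·3+3·2 = 20
L: 5·7 = 35 | 5·2+6·0+1·7+4·0+3·6 = 35
gcd(5,5,6,1,4,3) = 1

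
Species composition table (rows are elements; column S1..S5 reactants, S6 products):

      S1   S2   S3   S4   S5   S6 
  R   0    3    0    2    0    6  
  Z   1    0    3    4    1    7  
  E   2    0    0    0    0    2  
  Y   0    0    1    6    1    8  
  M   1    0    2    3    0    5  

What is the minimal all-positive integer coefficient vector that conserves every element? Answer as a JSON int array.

R: 5·0+6·3+1·0+6·2+3·0 = 30 | 5·6 = 30
Z: 5·1+6·0+1·3+6·4+3·1 = 35 | 5·7 = 35
E: 5·2+6·0+1·0+6·0+3·0 = 10 | 5·2 = 10
Y: 5·0+6·0+1·1+6·6+3·1 = 40 | 5·8 = 40
M: 5·1+6·0+1·2+6·3+3·0 = 25 | 5·5 = 25
gcd(5,6,1,6,3,5) = 1

Coefficients: [5, 6, 1, 6, 3, 5]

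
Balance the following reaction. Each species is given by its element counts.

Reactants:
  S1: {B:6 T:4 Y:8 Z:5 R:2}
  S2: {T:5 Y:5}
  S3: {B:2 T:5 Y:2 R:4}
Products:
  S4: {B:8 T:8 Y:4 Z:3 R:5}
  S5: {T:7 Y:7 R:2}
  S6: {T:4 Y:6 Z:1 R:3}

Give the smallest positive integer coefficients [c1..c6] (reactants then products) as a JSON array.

B: 2·6+5·0+6·2 = 24 | 3·8+5·0+1·0 = 24
T: 2·4+5·5+6·5 = 63 | 3·8+5·7+1·4 = 63
Y: 2·8+5·5+6·2 = 53 | 3·4+5·7+1·6 = 53
Z: 2·5+5·0+6·0 = 10 | 3·3+5·0+1·1 = 10
R: 2·2+5·0+6·4 = 28 | 3·5+5·2+1·3 = 28
gcd(2,5,6,3,5,1) = 1

Coefficients: [2, 5, 6, 3, 5, 1]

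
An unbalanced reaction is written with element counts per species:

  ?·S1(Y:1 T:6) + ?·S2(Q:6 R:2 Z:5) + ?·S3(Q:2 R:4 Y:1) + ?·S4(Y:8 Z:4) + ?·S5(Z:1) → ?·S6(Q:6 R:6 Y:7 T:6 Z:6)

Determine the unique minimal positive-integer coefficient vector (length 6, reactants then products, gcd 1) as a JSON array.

Coefficients: [5, 3, 6, 3, 3, 5]

Q: 5·0+3·6+6·2+3·0+3·0 = 30 | 5·6 = 30
R: 5·0+3·2+6·4+3·0+3·0 = 30 | 5·6 = 30
Y: 5·1+3·0+6·1+3·8+3·0 = 35 | 5·7 = 35
T: 5·6+3·0+6·0+3·0+3·0 = 30 | 5·6 = 30
Z: 5·0+3·5+6·0+3·4+3·1 = 30 | 5·6 = 30
gcd(5,3,6,3,3,5) = 1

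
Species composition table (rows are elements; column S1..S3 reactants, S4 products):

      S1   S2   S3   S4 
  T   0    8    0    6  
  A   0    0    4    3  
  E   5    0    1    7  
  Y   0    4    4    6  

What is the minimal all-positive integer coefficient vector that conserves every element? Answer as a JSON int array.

Coefficients: [5, 3, 3, 4]

T: 5·0+3·8+3·0 = 24 | 4·6 = 24
A: 5·0+3·0+3·4 = 12 | 4·3 = 12
E: 5·5+3·0+3·1 = 28 | 4·7 = 28
Y: 5·0+3·4+3·4 = 24 | 4·6 = 24
gcd(5,3,3,4) = 1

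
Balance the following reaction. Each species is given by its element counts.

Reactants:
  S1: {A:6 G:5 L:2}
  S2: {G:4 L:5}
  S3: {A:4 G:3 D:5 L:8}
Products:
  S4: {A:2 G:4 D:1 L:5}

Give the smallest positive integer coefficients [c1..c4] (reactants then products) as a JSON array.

A: 1·6+3·0+1·4 = 10 | 5·2 = 10
G: 1·5+3·4+1·3 = 20 | 5·4 = 20
D: 1·0+3·0+1·5 = 5 | 5·1 = 5
L: 1·2+3·5+1·8 = 25 | 5·5 = 25
gcd(1,3,1,5) = 1

Coefficients: [1, 3, 1, 5]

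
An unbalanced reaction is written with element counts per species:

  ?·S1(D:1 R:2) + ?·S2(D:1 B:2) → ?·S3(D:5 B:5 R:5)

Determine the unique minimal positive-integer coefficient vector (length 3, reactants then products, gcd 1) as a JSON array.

D: 5·1+5·1 = 10 | 2·5 = 10
B: 5·0+5·2 = 10 | 2·5 = 10
R: 5·2+5·0 = 10 | 2·5 = 10
gcd(5,5,2) = 1

Coefficients: [5, 5, 2]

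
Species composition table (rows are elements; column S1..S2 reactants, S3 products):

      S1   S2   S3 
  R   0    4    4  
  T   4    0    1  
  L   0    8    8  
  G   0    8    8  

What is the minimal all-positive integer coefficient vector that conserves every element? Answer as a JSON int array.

R: 1·0+4·4 = 16 | 4·4 = 16
T: 1·4+4·0 = 4 | 4·1 = 4
L: 1·0+4·8 = 32 | 4·8 = 32
G: 1·0+4·8 = 32 | 4·8 = 32
gcd(1,4,4) = 1

Coefficients: [1, 4, 4]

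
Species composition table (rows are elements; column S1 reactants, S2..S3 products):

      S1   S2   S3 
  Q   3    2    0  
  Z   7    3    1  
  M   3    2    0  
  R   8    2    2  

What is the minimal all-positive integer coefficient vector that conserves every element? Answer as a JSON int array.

Q: 2·3 = 6 | 3·2+5·0 = 6
Z: 2·7 = 14 | 3·3+5·1 = 14
M: 2·3 = 6 | 3·2+5·0 = 6
R: 2·8 = 16 | 3·2+5·2 = 16
gcd(2,3,5) = 1

Coefficients: [2, 3, 5]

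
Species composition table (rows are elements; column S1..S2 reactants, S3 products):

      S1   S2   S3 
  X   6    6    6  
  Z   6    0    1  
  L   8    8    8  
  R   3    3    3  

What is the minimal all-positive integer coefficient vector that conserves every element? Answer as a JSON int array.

Coefficients: [1, 5, 6]

X: 1·6+5·6 = 36 | 6·6 = 36
Z: 1·6+5·0 = 6 | 6·1 = 6
L: 1·8+5·8 = 48 | 6·8 = 48
R: 1·3+5·3 = 18 | 6·3 = 18
gcd(1,5,6) = 1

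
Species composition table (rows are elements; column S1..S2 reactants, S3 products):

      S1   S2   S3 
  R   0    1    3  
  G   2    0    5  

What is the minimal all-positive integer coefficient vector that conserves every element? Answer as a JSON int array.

R: 5·0+6·1 = 6 | 2·3 = 6
G: 5·2+6·0 = 10 | 2·5 = 10
gcd(5,6,2) = 1

Coefficients: [5, 6, 2]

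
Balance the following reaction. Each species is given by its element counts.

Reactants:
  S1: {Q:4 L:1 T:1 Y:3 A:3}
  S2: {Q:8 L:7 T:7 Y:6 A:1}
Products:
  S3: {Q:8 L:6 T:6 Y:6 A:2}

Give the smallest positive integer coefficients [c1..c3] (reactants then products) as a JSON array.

Coefficients: [2, 4, 5]

Q: 2·4+4·8 = 40 | 5·8 = 40
L: 2·1+4·7 = 30 | 5·6 = 30
T: 2·1+4·7 = 30 | 5·6 = 30
Y: 2·3+4·6 = 30 | 5·6 = 30
A: 2·3+4·1 = 10 | 5·2 = 10
gcd(2,4,5) = 1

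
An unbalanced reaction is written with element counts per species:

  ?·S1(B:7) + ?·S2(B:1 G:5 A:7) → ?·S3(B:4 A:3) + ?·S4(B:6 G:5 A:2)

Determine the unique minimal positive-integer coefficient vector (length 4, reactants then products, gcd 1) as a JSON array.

B: 5·7+3·1 = 38 | 5·4+3·6 = 38
G: 5·0+3·5 = 15 | 5·0+3·5 = 15
A: 5·0+3·7 = 21 | 5·3+3·2 = 21
gcd(5,3,5,3) = 1

Coefficients: [5, 3, 5, 3]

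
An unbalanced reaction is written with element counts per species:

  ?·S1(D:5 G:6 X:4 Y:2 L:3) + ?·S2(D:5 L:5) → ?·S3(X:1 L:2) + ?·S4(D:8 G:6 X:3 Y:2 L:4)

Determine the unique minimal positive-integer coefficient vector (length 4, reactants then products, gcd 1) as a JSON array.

D: 5·5+3·5 = 40 | 5·0+5·8 = 40
G: 5·6+3·0 = 30 | 5·0+5·6 = 30
X: 5·4+3·0 = 20 | 5·1+5·3 = 20
Y: 5·2+3·0 = 10 | 5·0+5·2 = 10
L: 5·3+3·5 = 30 | 5·2+5·4 = 30
gcd(5,3,5,5) = 1

Coefficients: [5, 3, 5, 5]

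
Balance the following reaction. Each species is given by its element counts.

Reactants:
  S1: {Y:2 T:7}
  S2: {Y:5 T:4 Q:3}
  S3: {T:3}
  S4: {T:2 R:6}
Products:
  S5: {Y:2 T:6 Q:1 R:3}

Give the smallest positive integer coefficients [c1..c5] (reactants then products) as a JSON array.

Y: 1·2+2·5+5·0+3·0 = 12 | 6·2 = 12
T: 1·7+2·4+5·3+3·2 = 36 | 6·6 = 36
Q: 1·0+2·3+5·0+3·0 = 6 | 6·1 = 6
R: 1·0+2·0+5·0+3·6 = 18 | 6·3 = 18
gcd(1,2,5,3,6) = 1

Coefficients: [1, 2, 5, 3, 6]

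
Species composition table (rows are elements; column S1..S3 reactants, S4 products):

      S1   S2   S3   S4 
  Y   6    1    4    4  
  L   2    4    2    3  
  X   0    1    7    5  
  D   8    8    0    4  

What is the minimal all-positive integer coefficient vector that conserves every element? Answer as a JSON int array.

Y: 1·6+2·1+4·4 = 24 | 6·4 = 24
L: 1·2+2·4+4·2 = 18 | 6·3 = 18
X: 1·0+2·1+4·7 = 30 | 6·5 = 30
D: 1·8+2·8+4·0 = 24 | 6·4 = 24
gcd(1,2,4,6) = 1

Coefficients: [1, 2, 4, 6]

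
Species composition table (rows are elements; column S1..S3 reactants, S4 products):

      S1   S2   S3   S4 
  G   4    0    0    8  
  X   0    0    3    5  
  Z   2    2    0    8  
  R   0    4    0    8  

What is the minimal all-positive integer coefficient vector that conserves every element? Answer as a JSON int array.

G: 6·4+6·0+5·0 = 24 | 3·8 = 24
X: 6·0+6·0+5·3 = 15 | 3·5 = 15
Z: 6·2+6·2+5·0 = 24 | 3·8 = 24
R: 6·0+6·4+5·0 = 24 | 3·8 = 24
gcd(6,6,5,3) = 1

Coefficients: [6, 6, 5, 3]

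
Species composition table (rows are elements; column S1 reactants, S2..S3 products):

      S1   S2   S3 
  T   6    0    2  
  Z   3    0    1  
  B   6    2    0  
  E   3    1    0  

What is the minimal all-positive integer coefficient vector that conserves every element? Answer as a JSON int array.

Coefficients: [1, 3, 3]

T: 1·6 = 6 | 3·0+3·2 = 6
Z: 1·3 = 3 | 3·0+3·1 = 3
B: 1·6 = 6 | 3·2+3·0 = 6
E: 1·3 = 3 | 3·1+3·0 = 3
gcd(1,3,3) = 1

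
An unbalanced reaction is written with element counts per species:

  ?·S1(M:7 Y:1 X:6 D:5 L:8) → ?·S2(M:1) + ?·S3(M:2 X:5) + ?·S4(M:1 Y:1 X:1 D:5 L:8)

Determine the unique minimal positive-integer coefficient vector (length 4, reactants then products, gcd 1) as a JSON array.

Coefficients: [1, 4, 1, 1]

M: 1·7 = 7 | 4·1+1·2+1·1 = 7
Y: 1·1 = 1 | 4·0+1·0+1·1 = 1
X: 1·6 = 6 | 4·0+1·5+1·1 = 6
D: 1·5 = 5 | 4·0+1·0+1·5 = 5
L: 1·8 = 8 | 4·0+1·0+1·8 = 8
gcd(1,4,1,1) = 1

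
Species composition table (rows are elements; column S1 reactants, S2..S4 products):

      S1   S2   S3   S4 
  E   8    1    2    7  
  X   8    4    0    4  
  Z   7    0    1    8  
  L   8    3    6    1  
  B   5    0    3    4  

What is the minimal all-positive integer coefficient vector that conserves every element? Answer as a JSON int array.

Coefficients: [5, 6, 3, 4]

E: 5·8 = 40 | 6·1+3·2+4·7 = 40
X: 5·8 = 40 | 6·4+3·0+4·4 = 40
Z: 5·7 = 35 | 6·0+3·1+4·8 = 35
L: 5·8 = 40 | 6·3+3·6+4·1 = 40
B: 5·5 = 25 | 6·0+3·3+4·4 = 25
gcd(5,6,3,4) = 1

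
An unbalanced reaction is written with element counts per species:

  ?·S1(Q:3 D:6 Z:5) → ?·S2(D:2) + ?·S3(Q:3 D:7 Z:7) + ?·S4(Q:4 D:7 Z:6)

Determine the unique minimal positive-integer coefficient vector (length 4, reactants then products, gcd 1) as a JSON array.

Q: 5·3 = 15 | 1·0+1·3+3·4 = 15
D: 5·6 = 30 | 1·2+1·7+3·7 = 30
Z: 5·5 = 25 | 1·0+1·7+3·6 = 25
gcd(5,1,1,3) = 1

Coefficients: [5, 1, 1, 3]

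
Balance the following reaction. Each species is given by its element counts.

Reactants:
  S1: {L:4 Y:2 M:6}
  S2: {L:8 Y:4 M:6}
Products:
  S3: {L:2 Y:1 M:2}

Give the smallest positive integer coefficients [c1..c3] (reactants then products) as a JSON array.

Coefficients: [1, 1, 6]

L: 1·4+1·8 = 12 | 6·2 = 12
Y: 1·2+1·4 = 6 | 6·1 = 6
M: 1·6+1·6 = 12 | 6·2 = 12
gcd(1,1,6) = 1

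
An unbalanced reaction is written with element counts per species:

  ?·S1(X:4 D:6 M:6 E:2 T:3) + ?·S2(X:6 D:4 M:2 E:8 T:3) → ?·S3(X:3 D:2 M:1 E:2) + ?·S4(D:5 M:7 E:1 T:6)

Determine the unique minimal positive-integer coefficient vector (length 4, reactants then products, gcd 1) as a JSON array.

Coefficients: [3, 1, 6, 2]

X: 3·4+1·6 = 18 | 6·3+2·0 = 18
D: 3·6+1·4 = 22 | 6·2+2·5 = 22
M: 3·6+1·2 = 20 | 6·1+2·7 = 20
E: 3·2+1·8 = 14 | 6·2+2·1 = 14
T: 3·3+1·3 = 12 | 6·0+2·6 = 12
gcd(3,1,6,2) = 1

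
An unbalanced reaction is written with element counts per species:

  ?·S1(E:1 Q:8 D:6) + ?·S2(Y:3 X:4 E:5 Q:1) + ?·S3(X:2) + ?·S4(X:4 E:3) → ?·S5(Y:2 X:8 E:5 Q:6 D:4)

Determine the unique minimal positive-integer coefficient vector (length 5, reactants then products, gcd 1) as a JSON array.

Y: 2·0+2·3+6·0+1·0 = 6 | 3·2 = 6
X: 2·0+2·4+6·2+1·4 = 24 | 3·8 = 24
E: 2·1+2·5+6·0+1·3 = 15 | 3·5 = 15
Q: 2·8+2·1+6·0+1·0 = 18 | 3·6 = 18
D: 2·6+2·0+6·0+1·0 = 12 | 3·4 = 12
gcd(2,2,6,1,3) = 1

Coefficients: [2, 2, 6, 1, 3]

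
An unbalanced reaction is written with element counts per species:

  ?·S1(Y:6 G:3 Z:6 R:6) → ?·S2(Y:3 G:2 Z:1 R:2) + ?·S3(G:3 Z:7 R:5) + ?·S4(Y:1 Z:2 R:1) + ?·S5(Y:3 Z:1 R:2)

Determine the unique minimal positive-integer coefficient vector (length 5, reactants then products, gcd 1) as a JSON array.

Y: 3·6 = 18 | 3·3+1·0+3·1+2·3 = 18
G: 3·3 = 9 | 3·2+1·3+3·0+2·0 = 9
Z: 3·6 = 18 | 3·1+1·7+3·2+2·1 = 18
R: 3·6 = 18 | 3·2+1·5+3·1+2·2 = 18
gcd(3,3,1,3,2) = 1

Coefficients: [3, 3, 1, 3, 2]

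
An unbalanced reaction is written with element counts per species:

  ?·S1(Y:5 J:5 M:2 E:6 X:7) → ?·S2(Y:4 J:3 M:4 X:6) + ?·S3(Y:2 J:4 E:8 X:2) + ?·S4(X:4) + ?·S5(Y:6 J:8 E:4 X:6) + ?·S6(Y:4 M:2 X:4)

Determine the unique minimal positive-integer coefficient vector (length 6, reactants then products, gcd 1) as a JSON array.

Y: 6·5 = 30 | 2·4+4·2+2·0+1·6+2·4 = 30
J: 6·5 = 30 | 2·3+4·4+2·0+1·8+2·0 = 30
M: 6·2 = 12 | 2·4+4·0+2·0+1·0+2·2 = 12
E: 6·6 = 36 | 2·0+4·8+2·0+1·4+2·0 = 36
X: 6·7 = 42 | 2·6+4·2+2·4+1·6+2·4 = 42
gcd(6,2,4,2,1,2) = 1

Coefficients: [6, 2, 4, 2, 1, 2]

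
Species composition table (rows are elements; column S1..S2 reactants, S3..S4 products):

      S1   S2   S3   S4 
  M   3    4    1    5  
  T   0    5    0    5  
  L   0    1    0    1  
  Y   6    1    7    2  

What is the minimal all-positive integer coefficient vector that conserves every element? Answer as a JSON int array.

M: 2·3+5·4 = 26 | 1·1+5·5 = 26
T: 2·0+5·5 = 25 | 1·0+5·5 = 25
L: 2·0+5·1 = 5 | 1·0+5·1 = 5
Y: 2·6+5·1 = 17 | 1·7+5·2 = 17
gcd(2,5,1,5) = 1

Coefficients: [2, 5, 1, 5]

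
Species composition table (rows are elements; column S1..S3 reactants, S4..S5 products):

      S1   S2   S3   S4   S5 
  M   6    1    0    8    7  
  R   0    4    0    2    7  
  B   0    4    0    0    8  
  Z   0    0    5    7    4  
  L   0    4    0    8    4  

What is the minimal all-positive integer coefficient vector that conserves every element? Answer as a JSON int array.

M: 3·6+4·1+3·0 = 22 | 1·8+2·7 = 22
R: 3·0+4·4+3·0 = 16 | 1·2+2·7 = 16
B: 3·0+4·4+3·0 = 16 | 1·0+2·8 = 16
Z: 3·0+4·0+3·5 = 15 | 1·7+2·4 = 15
L: 3·0+4·4+3·0 = 16 | 1·8+2·4 = 16
gcd(3,4,3,1,2) = 1

Coefficients: [3, 4, 3, 1, 2]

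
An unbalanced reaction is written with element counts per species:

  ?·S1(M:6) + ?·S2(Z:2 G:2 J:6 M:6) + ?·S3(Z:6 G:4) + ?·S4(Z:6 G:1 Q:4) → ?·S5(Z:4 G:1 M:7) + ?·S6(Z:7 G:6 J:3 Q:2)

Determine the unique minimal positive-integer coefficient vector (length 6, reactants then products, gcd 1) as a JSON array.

Coefficients: [5, 2, 6, 2, 6, 4]

Z: 5·0+2·2+6·6+2·6 = 52 | 6·4+4·7 = 52
G: 5·0+2·2+6·4+2·1 = 30 | 6·1+4·6 = 30
J: 5·0+2·6+6·0+2·0 = 12 | 6·0+4·3 = 12
Q: 5·0+2·0+6·0+2·4 = 8 | 6·0+4·2 = 8
M: 5·6+2·6+6·0+2·0 = 42 | 6·7+4·0 = 42
gcd(5,2,6,2,6,4) = 1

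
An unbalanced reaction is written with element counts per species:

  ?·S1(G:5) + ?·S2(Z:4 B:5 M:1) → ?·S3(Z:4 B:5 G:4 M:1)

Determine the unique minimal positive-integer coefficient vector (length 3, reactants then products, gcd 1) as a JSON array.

Z: 4·0+5·4 = 20 | 5·4 = 20
B: 4·0+5·5 = 25 | 5·5 = 25
G: 4·5+5·0 = 20 | 5·4 = 20
M: 4·0+5·1 = 5 | 5·1 = 5
gcd(4,5,5) = 1

Coefficients: [4, 5, 5]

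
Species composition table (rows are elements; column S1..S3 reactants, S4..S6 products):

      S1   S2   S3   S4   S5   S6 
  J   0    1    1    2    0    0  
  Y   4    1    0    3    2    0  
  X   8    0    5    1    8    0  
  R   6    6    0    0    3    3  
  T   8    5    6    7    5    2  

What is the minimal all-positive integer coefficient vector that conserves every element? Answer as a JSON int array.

Coefficients: [3, 2, 2, 2, 4, 6]

J: 3·0+2·1+2·1 = 4 | 2·2+4·0+6·0 = 4
Y: 3·4+2·1+2·0 = 14 | 2·3+4·2+6·0 = 14
X: 3·8+2·0+2·5 = 34 | 2·1+4·8+6·0 = 34
R: 3·6+2·6+2·0 = 30 | 2·0+4·3+6·3 = 30
T: 3·8+2·5+2·6 = 46 | 2·7+4·5+6·2 = 46
gcd(3,2,2,2,4,6) = 1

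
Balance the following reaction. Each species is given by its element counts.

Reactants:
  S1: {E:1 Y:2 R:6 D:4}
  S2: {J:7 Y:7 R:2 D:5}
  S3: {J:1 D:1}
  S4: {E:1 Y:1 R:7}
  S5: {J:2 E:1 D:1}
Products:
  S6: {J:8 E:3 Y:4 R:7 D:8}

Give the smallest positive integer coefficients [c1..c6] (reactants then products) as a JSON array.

J: 2·0+1·7+5·1+1·0+6·2 = 24 | 3·8 = 24
E: 2·1+1·0+5·0+1·1+6·1 = 9 | 3·3 = 9
Y: 2·2+1·7+5·0+1·1+6·0 = 12 | 3·4 = 12
R: 2·6+1·2+5·0+1·7+6·0 = 21 | 3·7 = 21
D: 2·4+1·5+5·1+1·0+6·1 = 24 | 3·8 = 24
gcd(2,1,5,1,6,3) = 1

Coefficients: [2, 1, 5, 1, 6, 3]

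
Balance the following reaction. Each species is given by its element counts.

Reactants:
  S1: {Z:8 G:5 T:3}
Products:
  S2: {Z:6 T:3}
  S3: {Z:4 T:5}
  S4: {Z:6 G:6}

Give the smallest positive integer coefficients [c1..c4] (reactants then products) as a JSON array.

Coefficients: [6, 1, 3, 5]

Z: 6·8 = 48 | 1·6+3·4+5·6 = 48
G: 6·5 = 30 | 1·0+3·0+5·6 = 30
T: 6·3 = 18 | 1·3+3·5+5·0 = 18
gcd(6,1,3,5) = 1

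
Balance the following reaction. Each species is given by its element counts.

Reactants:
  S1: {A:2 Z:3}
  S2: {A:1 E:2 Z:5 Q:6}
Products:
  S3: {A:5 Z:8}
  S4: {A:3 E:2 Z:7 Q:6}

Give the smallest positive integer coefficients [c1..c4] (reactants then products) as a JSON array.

A: 6·2+1·1 = 13 | 2·5+1·3 = 13
E: 6·0+1·2 = 2 | 2·0+1·2 = 2
Z: 6·3+1·5 = 23 | 2·8+1·7 = 23
Q: 6·0+1·6 = 6 | 2·0+1·6 = 6
gcd(6,1,2,1) = 1

Coefficients: [6, 1, 2, 1]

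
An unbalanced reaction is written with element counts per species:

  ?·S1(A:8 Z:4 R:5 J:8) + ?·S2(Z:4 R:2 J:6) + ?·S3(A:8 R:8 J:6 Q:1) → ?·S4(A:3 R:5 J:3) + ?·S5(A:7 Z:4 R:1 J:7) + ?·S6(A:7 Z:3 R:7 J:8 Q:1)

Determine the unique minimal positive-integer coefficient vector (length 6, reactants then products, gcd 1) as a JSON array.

A: 4·8+2·0+4·8 = 64 | 5·3+3·7+4·7 = 64
Z: 4·4+2·4+4·0 = 24 | 5·0+3·4+4·3 = 24
R: 4·5+2·2+4·8 = 56 | 5·5+3·1+4·7 = 56
J: 4·8+2·6+4·6 = 68 | 5·3+3·7+4·8 = 68
Q: 4·0+2·0+4·1 = 4 | 5·0+3·0+4·1 = 4
gcd(4,2,4,5,3,4) = 1

Coefficients: [4, 2, 4, 5, 3, 4]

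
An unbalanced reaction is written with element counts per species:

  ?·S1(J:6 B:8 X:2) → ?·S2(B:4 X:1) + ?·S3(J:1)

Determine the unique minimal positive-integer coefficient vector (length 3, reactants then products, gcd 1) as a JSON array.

J: 1·6 = 6 | 2·0+6·1 = 6
B: 1·8 = 8 | 2·4+6·0 = 8
X: 1·2 = 2 | 2·1+6·0 = 2
gcd(1,2,6) = 1

Coefficients: [1, 2, 6]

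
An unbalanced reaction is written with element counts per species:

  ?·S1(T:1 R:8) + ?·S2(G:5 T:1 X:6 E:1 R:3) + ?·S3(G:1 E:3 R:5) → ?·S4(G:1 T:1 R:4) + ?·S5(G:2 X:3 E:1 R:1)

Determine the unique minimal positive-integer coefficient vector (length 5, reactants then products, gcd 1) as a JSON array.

G: 1·0+3·5+1·1 = 16 | 4·1+6·2 = 16
T: 1·1+3·1+1·0 = 4 | 4·1+6·0 = 4
X: 1·0+3·6+1·0 = 18 | 4·0+6·3 = 18
E: 1·0+3·1+1·3 = 6 | 4·0+6·1 = 6
R: 1·8+3·3+1·5 = 22 | 4·4+6·1 = 22
gcd(1,3,1,4,6) = 1

Coefficients: [1, 3, 1, 4, 6]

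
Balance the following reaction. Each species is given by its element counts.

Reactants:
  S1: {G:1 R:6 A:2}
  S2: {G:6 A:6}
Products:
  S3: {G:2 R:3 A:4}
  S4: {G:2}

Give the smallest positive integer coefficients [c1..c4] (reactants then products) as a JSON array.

Coefficients: [2, 2, 4, 3]

G: 2·1+2·6 = 14 | 4·2+3·2 = 14
R: 2·6+2·0 = 12 | 4·3+3·0 = 12
A: 2·2+2·6 = 16 | 4·4+3·0 = 16
gcd(2,2,4,3) = 1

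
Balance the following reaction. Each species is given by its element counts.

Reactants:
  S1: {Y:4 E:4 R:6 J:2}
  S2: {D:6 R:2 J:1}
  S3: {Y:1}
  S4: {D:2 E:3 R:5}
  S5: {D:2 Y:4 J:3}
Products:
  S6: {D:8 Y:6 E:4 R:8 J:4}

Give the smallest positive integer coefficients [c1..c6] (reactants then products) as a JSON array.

Coefficients: [2, 4, 6, 4, 4, 5]

D: 2·0+4·6+6·0+4·2+4·2 = 40 | 5·8 = 40
Y: 2·4+4·0+6·1+4·0+4·4 = 30 | 5·6 = 30
E: 2·4+4·0+6·0+4·3+4·0 = 20 | 5·4 = 20
R: 2·6+4·2+6·0+4·5+4·0 = 40 | 5·8 = 40
J: 2·2+4·1+6·0+4·0+4·3 = 20 | 5·4 = 20
gcd(2,4,6,4,4,5) = 1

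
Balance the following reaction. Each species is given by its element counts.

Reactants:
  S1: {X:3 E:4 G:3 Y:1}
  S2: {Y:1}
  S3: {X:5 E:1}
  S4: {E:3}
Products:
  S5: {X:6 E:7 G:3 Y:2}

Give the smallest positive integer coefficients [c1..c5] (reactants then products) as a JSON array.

X: 5·3+5·0+3·5+4·0 = 30 | 5·6 = 30
E: 5·4+5·0+3·1+4·3 = 35 | 5·7 = 35
G: 5·3+5·0+3·0+4·0 = 15 | 5·3 = 15
Y: 5·1+5·1+3·0+4·0 = 10 | 5·2 = 10
gcd(5,5,3,4,5) = 1

Coefficients: [5, 5, 3, 4, 5]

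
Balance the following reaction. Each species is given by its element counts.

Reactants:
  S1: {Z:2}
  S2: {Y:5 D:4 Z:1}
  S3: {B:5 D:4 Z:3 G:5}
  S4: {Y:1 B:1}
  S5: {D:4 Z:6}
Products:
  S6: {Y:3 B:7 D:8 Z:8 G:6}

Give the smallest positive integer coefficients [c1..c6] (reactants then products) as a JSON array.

Coefficients: [4, 2, 6, 5, 2, 5]

Y: 4·0+2·5+6·0+5·1+2·0 = 15 | 5·3 = 15
B: 4·0+2·0+6·5+5·1+2·0 = 35 | 5·7 = 35
D: 4·0+2·4+6·4+5·0+2·4 = 40 | 5·8 = 40
Z: 4·2+2·1+6·3+5·0+2·6 = 40 | 5·8 = 40
G: 4·0+2·0+6·5+5·0+2·0 = 30 | 5·6 = 30
gcd(4,2,6,5,2,5) = 1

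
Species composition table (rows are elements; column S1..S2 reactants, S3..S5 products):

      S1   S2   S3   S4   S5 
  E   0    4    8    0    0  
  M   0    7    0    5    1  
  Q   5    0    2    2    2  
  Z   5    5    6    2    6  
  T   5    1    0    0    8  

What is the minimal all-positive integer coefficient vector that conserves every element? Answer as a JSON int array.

E: 4·0+4·4 = 16 | 2·8+5·0+3·0 = 16
M: 4·0+4·7 = 28 | 2·0+5·5+3·1 = 28
Q: 4·5+4·0 = 20 | 2·2+5·2+3·2 = 20
Z: 4·5+4·5 = 40 | 2·6+5·2+3·6 = 40
T: 4·5+4·1 = 24 | 2·0+5·0+3·8 = 24
gcd(4,4,2,5,3) = 1

Coefficients: [4, 4, 2, 5, 3]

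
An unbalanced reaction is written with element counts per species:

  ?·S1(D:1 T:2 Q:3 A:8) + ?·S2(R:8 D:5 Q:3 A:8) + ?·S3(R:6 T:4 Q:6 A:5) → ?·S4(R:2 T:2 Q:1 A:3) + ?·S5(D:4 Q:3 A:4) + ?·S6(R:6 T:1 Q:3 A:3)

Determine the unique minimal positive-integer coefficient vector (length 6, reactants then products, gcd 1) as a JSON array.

R: 1·0+3·8+4·6 = 48 | 6·2+4·0+6·6 = 48
D: 1·1+3·5+4·0 = 16 | 6·0+4·4+6·0 = 16
T: 1·2+3·0+4·4 = 18 | 6·2+4·0+6·1 = 18
Q: 1·3+3·3+4·6 = 36 | 6·1+4·3+6·3 = 36
A: 1·8+3·8+4·5 = 52 | 6·3+4·4+6·3 = 52
gcd(1,3,4,6,4,6) = 1

Coefficients: [1, 3, 4, 6, 4, 6]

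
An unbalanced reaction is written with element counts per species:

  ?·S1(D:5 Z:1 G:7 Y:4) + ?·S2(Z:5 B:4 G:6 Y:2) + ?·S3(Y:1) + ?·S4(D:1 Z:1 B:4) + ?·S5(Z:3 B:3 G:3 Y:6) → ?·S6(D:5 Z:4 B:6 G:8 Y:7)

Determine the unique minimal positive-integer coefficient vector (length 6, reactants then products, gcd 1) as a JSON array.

D: 4·5+1·0+5·0+5·1+2·0 = 25 | 5·5 = 25
Z: 4·1+1·5+5·0+5·1+2·3 = 20 | 5·4 = 20
B: 4·0+1·4+5·0+5·4+2·3 = 30 | 5·6 = 30
G: 4·7+1·6+5·0+5·0+2·3 = 40 | 5·8 = 40
Y: 4·4+1·2+5·1+5·0+2·6 = 35 | 5·7 = 35
gcd(4,1,5,5,2,5) = 1

Coefficients: [4, 1, 5, 5, 2, 5]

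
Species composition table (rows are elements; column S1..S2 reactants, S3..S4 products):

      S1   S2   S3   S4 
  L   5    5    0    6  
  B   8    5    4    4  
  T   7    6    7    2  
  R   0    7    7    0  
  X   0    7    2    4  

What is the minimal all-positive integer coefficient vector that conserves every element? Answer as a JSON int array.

Coefficients: [2, 4, 4, 5]

L: 2·5+4·5 = 30 | 4·0+5·6 = 30
B: 2·8+4·5 = 36 | 4·4+5·4 = 36
T: 2·7+4·6 = 38 | 4·7+5·2 = 38
R: 2·0+4·7 = 28 | 4·7+5·0 = 28
X: 2·0+4·7 = 28 | 4·2+5·4 = 28
gcd(2,4,4,5) = 1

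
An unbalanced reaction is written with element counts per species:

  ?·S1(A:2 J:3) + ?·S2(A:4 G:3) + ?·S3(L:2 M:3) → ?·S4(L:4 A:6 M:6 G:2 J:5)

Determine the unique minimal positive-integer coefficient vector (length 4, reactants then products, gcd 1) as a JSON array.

L: 5·0+2·0+6·2 = 12 | 3·4 = 12
A: 5·2+2·4+6·0 = 18 | 3·6 = 18
M: 5·0+2·0+6·3 = 18 | 3·6 = 18
G: 5·0+2·3+6·0 = 6 | 3·2 = 6
J: 5·3+2·0+6·0 = 15 | 3·5 = 15
gcd(5,2,6,3) = 1

Coefficients: [5, 2, 6, 3]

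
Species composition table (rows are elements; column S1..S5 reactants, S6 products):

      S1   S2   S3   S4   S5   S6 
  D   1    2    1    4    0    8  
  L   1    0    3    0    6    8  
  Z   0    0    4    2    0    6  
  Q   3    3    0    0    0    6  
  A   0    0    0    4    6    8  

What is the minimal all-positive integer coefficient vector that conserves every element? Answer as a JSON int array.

Coefficients: [3, 3, 3, 3, 2, 3]

D: 3·1+3·2+3·1+3·4+2·0 = 24 | 3·8 = 24
L: 3·1+3·0+3·3+3·0+2·6 = 24 | 3·8 = 24
Z: 3·0+3·0+3·4+3·2+2·0 = 18 | 3·6 = 18
Q: 3·3+3·3+3·0+3·0+2·0 = 18 | 3·6 = 18
A: 3·0+3·0+3·0+3·4+2·6 = 24 | 3·8 = 24
gcd(3,3,3,3,2,3) = 1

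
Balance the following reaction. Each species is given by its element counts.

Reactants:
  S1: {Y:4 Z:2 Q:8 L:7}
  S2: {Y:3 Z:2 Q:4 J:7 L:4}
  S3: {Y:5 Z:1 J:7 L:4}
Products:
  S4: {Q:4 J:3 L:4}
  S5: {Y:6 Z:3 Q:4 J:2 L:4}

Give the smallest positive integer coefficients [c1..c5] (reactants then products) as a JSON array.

Coefficients: [4, 3, 1, 6, 5]

Y: 4·4+3·3+1·5 = 30 | 6·0+5·6 = 30
Z: 4·2+3·2+1·1 = 15 | 6·0+5·3 = 15
Q: 4·8+3·4+1·0 = 44 | 6·4+5·4 = 44
J: 4·0+3·7+1·7 = 28 | 6·3+5·2 = 28
L: 4·7+3·4+1·4 = 44 | 6·4+5·4 = 44
gcd(4,3,1,6,5) = 1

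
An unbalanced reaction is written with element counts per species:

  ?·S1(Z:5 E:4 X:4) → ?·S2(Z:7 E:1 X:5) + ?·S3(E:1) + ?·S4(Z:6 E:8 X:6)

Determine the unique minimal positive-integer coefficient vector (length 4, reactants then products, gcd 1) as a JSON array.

Z: 4·5 = 20 | 2·7+6·0+1·6 = 20
E: 4·4 = 16 | 2·1+6·1+1·8 = 16
X: 4·4 = 16 | 2·5+6·0+1·6 = 16
gcd(4,2,6,1) = 1

Coefficients: [4, 2, 6, 1]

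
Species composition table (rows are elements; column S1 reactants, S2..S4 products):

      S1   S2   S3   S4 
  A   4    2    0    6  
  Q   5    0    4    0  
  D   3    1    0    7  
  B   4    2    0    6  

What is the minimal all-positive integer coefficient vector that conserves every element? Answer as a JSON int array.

Coefficients: [4, 5, 5, 1]

A: 4·4 = 16 | 5·2+5·0+1·6 = 16
Q: 4·5 = 20 | 5·0+5·4+1·0 = 20
D: 4·3 = 12 | 5·1+5·0+1·7 = 12
B: 4·4 = 16 | 5·2+5·0+1·6 = 16
gcd(4,5,5,1) = 1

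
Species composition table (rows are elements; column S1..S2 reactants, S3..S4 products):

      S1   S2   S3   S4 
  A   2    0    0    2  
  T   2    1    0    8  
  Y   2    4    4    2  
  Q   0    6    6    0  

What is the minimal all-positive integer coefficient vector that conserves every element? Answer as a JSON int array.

A: 1·2+6·0 = 2 | 6·0+1·2 = 2
T: 1·2+6·1 = 8 | 6·0+1·8 = 8
Y: 1·2+6·4 = 26 | 6·4+1·2 = 26
Q: 1·0+6·6 = 36 | 6·6+1·0 = 36
gcd(1,6,6,1) = 1

Coefficients: [1, 6, 6, 1]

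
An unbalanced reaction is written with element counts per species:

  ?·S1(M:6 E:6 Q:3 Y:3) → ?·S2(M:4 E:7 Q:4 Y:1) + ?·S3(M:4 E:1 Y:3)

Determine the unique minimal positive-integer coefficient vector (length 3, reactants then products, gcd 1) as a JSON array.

M: 4·6 = 24 | 3·4+3·4 = 24
E: 4·6 = 24 | 3·7+3·1 = 24
Q: 4·3 = 12 | 3·4+3·0 = 12
Y: 4·3 = 12 | 3·1+3·3 = 12
gcd(4,3,3) = 1

Coefficients: [4, 3, 3]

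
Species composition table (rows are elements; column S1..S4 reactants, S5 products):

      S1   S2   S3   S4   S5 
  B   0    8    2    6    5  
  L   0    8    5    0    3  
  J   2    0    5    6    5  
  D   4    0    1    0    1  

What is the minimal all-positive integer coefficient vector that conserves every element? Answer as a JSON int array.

B: 1·0+1·8+2·2+3·6 = 30 | 6·5 = 30
L: 1·0+1·8+2·5+3·0 = 18 | 6·3 = 18
J: 1·2+1·0+2·5+3·6 = 30 | 6·5 = 30
D: 1·4+1·0+2·1+3·0 = 6 | 6·1 = 6
gcd(1,1,2,3,6) = 1

Coefficients: [1, 1, 2, 3, 6]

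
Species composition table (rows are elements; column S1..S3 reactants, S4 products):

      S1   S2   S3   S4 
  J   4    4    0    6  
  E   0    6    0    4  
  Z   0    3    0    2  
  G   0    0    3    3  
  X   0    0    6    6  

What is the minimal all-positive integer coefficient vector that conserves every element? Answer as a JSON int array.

Coefficients: [5, 4, 6, 6]

J: 5·4+4·4+6·0 = 36 | 6·6 = 36
E: 5·0+4·6+6·0 = 24 | 6·4 = 24
Z: 5·0+4·3+6·0 = 12 | 6·2 = 12
G: 5·0+4·0+6·3 = 18 | 6·3 = 18
X: 5·0+4·0+6·6 = 36 | 6·6 = 36
gcd(5,4,6,6) = 1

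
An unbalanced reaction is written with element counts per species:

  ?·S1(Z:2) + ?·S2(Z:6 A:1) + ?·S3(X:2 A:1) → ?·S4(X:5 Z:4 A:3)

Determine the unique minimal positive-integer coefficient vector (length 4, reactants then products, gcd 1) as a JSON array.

X: 1·0+1·0+5·2 = 10 | 2·5 = 10
Z: 1·2+1·6+5·0 = 8 | 2·4 = 8
A: 1·0+1·1+5·1 = 6 | 2·3 = 6
gcd(1,1,5,2) = 1

Coefficients: [1, 1, 5, 2]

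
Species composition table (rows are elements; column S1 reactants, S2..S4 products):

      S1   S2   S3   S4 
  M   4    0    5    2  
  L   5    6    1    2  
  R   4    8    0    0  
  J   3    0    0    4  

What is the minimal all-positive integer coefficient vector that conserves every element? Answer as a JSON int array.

Coefficients: [4, 2, 2, 3]

M: 4·4 = 16 | 2·0+2·5+3·2 = 16
L: 4·5 = 20 | 2·6+2·1+3·2 = 20
R: 4·4 = 16 | 2·8+2·0+3·0 = 16
J: 4·3 = 12 | 2·0+2·0+3·4 = 12
gcd(4,2,2,3) = 1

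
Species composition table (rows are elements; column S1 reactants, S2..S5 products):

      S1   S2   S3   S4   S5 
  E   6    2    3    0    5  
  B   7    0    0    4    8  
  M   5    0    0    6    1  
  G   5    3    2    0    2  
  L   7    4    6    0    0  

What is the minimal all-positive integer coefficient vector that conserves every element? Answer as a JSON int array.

Coefficients: [4, 4, 2, 3, 2]

E: 4·6 = 24 | 4·2+2·3+3·0+2·5 = 24
B: 4·7 = 28 | 4·0+2·0+3·4+2·8 = 28
M: 4·5 = 20 | 4·0+2·0+3·6+2·1 = 20
G: 4·5 = 20 | 4·3+2·2+3·0+2·2 = 20
L: 4·7 = 28 | 4·4+2·6+3·0+2·0 = 28
gcd(4,4,2,3,2) = 1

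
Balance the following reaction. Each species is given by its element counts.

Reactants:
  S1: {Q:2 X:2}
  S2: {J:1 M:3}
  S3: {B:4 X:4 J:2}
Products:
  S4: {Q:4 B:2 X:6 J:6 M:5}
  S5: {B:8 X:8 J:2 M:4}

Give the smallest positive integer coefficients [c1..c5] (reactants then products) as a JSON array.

Q: 4·2+6·0+5·0 = 8 | 2·4+2·0 = 8
B: 4·0+6·0+5·4 = 20 | 2·2+2·8 = 20
X: 4·2+6·0+5·4 = 28 | 2·6+2·8 = 28
J: 4·0+6·1+5·2 = 16 | 2·6+2·2 = 16
M: 4·0+6·3+5·0 = 18 | 2·5+2·4 = 18
gcd(4,6,5,2,2) = 1

Coefficients: [4, 6, 5, 2, 2]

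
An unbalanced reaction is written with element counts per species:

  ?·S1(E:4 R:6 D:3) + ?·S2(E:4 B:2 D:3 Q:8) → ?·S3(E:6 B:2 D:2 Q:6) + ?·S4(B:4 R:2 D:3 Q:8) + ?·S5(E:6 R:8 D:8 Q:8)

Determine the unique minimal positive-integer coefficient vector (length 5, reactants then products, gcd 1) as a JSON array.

Coefficients: [3, 6, 4, 1, 2]

E: 3·4+6·4 = 36 | 4·6+1·0+2·6 = 36
B: 3·0+6·2 = 12 | 4·2+1·4+2·0 = 12
R: 3·6+6·0 = 18 | 4·0+1·2+2·8 = 18
D: 3·3+6·3 = 27 | 4·2+1·3+2·8 = 27
Q: 3·0+6·8 = 48 | 4·6+1·8+2·8 = 48
gcd(3,6,4,1,2) = 1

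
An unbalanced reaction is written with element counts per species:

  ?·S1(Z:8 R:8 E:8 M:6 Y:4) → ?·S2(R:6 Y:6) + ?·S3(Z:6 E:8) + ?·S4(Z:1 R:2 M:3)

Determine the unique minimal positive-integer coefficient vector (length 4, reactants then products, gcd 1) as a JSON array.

Coefficients: [3, 2, 3, 6]

Z: 3·8 = 24 | 2·0+3·6+6·1 = 24
R: 3·8 = 24 | 2·6+3·0+6·2 = 24
E: 3·8 = 24 | 2·0+3·8+6·0 = 24
M: 3·6 = 18 | 2·0+3·0+6·3 = 18
Y: 3·4 = 12 | 2·6+3·0+6·0 = 12
gcd(3,2,3,6) = 1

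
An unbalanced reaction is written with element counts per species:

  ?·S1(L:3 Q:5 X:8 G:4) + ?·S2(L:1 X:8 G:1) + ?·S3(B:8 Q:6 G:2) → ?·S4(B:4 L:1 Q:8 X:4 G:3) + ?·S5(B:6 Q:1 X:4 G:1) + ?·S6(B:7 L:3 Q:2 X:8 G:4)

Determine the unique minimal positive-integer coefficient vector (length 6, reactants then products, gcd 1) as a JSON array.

B: 3·0+2·0+5·8 = 40 | 5·4+1·6+2·7 = 40
L: 3·3+2·1+5·0 = 11 | 5·1+1·0+2·3 = 11
Q: 3·5+2·0+5·6 = 45 | 5·8+1·1+2·2 = 45
X: 3·8+2·8+5·0 = 40 | 5·4+1·4+2·8 = 40
G: 3·4+2·1+5·2 = 24 | 5·3+1·1+2·4 = 24
gcd(3,2,5,5,1,2) = 1

Coefficients: [3, 2, 5, 5, 1, 2]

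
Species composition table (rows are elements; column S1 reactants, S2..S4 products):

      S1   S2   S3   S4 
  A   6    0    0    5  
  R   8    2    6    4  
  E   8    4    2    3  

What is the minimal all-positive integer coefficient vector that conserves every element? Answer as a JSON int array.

A: 5·6 = 30 | 5·0+1·0+6·5 = 30
R: 5·8 = 40 | 5·2+1·6+6·4 = 40
E: 5·8 = 40 | 5·4+1·2+6·3 = 40
gcd(5,5,1,6) = 1

Coefficients: [5, 5, 1, 6]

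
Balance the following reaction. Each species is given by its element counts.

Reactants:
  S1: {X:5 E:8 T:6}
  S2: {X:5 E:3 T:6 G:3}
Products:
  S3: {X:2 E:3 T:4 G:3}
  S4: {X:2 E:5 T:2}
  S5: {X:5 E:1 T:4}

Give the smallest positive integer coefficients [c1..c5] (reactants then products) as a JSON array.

Coefficients: [1, 4, 4, 1, 3]

X: 1·5+4·5 = 25 | 4·2+1·2+3·5 = 25
E: 1·8+4·3 = 20 | 4·3+1·5+3·1 = 20
T: 1·6+4·6 = 30 | 4·4+1·2+3·4 = 30
G: 1·0+4·3 = 12 | 4·3+1·0+3·0 = 12
gcd(1,4,4,1,3) = 1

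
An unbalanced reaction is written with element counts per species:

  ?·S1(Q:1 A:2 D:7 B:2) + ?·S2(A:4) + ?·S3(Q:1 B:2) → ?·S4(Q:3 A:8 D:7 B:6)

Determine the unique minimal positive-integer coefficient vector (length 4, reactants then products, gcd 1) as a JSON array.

Coefficients: [2, 3, 4, 2]

Q: 2·1+3·0+4·1 = 6 | 2·3 = 6
A: 2·2+3·4+4·0 = 16 | 2·8 = 16
D: 2·7+3·0+4·0 = 14 | 2·7 = 14
B: 2·2+3·0+4·2 = 12 | 2·6 = 12
gcd(2,3,4,2) = 1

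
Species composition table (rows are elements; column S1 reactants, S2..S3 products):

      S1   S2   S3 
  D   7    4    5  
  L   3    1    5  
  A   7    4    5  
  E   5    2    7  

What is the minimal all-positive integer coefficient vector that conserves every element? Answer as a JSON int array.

D: 3·7 = 21 | 4·4+1·5 = 21
L: 3·3 = 9 | 4·1+1·5 = 9
A: 3·7 = 21 | 4·4+1·5 = 21
E: 3·5 = 15 | 4·2+1·7 = 15
gcd(3,4,1) = 1

Coefficients: [3, 4, 1]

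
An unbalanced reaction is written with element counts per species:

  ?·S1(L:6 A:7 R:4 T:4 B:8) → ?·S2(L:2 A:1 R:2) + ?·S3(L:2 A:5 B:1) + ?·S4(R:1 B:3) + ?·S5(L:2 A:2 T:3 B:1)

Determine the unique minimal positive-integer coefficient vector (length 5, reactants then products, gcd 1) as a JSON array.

Coefficients: [3, 3, 2, 6, 4]

L: 3·6 = 18 | 3·2+2·2+6·0+4·2 = 18
A: 3·7 = 21 | 3·1+2·5+6·0+4·2 = 21
R: 3·4 = 12 | 3·2+2·0+6·1+4·0 = 12
T: 3·4 = 12 | 3·0+2·0+6·0+4·3 = 12
B: 3·8 = 24 | 3·0+2·1+6·3+4·1 = 24
gcd(3,3,2,6,4) = 1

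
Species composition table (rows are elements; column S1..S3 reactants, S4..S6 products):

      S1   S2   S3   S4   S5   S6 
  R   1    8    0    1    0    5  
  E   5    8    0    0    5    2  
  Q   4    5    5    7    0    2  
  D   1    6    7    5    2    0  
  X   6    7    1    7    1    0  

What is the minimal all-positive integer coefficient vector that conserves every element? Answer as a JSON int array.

Coefficients: [4, 2, 3, 5, 6, 3]

R: 4·1+2·8+3·0 = 20 | 5·1+6·0+3·5 = 20
E: 4·5+2·8+3·0 = 36 | 5·0+6·5+3·2 = 36
Q: 4·4+2·5+3·5 = 41 | 5·7+6·0+3·2 = 41
D: 4·1+2·6+3·7 = 37 | 5·5+6·2+3·0 = 37
X: 4·6+2·7+3·1 = 41 | 5·7+6·1+3·0 = 41
gcd(4,2,3,5,6,3) = 1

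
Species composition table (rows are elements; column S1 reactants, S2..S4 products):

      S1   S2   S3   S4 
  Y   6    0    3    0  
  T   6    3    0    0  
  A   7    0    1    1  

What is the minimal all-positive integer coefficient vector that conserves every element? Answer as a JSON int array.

Y: 1·6 = 6 | 2·0+2·3+5·0 = 6
T: 1·6 = 6 | 2·3+2·0+5·0 = 6
A: 1·7 = 7 | 2·0+2·1+5·1 = 7
gcd(1,2,2,5) = 1

Coefficients: [1, 2, 2, 5]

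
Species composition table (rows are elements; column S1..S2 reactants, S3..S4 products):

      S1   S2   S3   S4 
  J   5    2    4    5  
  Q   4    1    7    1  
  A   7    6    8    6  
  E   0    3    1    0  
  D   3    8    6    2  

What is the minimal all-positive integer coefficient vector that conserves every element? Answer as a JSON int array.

J: 6·5+1·2 = 32 | 3·4+4·5 = 32
Q: 6·4+1·1 = 25 | 3·7+4·1 = 25
A: 6·7+1·6 = 48 | 3·8+4·6 = 48
E: 6·0+1·3 = 3 | 3·1+4·0 = 3
D: 6·3+1·8 = 26 | 3·6+4·2 = 26
gcd(6,1,3,4) = 1

Coefficients: [6, 1, 3, 4]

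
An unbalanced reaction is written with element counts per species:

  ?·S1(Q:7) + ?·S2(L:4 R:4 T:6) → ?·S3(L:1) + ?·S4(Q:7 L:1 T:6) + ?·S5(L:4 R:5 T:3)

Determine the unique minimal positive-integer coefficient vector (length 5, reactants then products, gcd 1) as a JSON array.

Coefficients: [3, 5, 1, 3, 4]

Q: 3·7+5·0 = 21 | 1·0+3·7+4·0 = 21
L: 3·0+5·4 = 20 | 1·1+3·1+4·4 = 20
R: 3·0+5·4 = 20 | 1·0+3·0+4·5 = 20
T: 3·0+5·6 = 30 | 1·0+3·6+4·3 = 30
gcd(3,5,1,3,4) = 1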